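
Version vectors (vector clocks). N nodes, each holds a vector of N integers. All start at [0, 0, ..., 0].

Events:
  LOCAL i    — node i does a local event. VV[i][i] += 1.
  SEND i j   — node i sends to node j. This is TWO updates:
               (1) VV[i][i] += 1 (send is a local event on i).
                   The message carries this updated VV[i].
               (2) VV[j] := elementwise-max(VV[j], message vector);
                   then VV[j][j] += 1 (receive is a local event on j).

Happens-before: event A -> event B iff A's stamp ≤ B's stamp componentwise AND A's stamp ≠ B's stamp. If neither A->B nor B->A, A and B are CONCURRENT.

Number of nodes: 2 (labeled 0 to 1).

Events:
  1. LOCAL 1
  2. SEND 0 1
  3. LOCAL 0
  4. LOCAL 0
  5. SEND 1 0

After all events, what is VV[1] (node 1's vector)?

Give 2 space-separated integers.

Answer: 1 3

Derivation:
Initial: VV[0]=[0, 0]
Initial: VV[1]=[0, 0]
Event 1: LOCAL 1: VV[1][1]++ -> VV[1]=[0, 1]
Event 2: SEND 0->1: VV[0][0]++ -> VV[0]=[1, 0], msg_vec=[1, 0]; VV[1]=max(VV[1],msg_vec) then VV[1][1]++ -> VV[1]=[1, 2]
Event 3: LOCAL 0: VV[0][0]++ -> VV[0]=[2, 0]
Event 4: LOCAL 0: VV[0][0]++ -> VV[0]=[3, 0]
Event 5: SEND 1->0: VV[1][1]++ -> VV[1]=[1, 3], msg_vec=[1, 3]; VV[0]=max(VV[0],msg_vec) then VV[0][0]++ -> VV[0]=[4, 3]
Final vectors: VV[0]=[4, 3]; VV[1]=[1, 3]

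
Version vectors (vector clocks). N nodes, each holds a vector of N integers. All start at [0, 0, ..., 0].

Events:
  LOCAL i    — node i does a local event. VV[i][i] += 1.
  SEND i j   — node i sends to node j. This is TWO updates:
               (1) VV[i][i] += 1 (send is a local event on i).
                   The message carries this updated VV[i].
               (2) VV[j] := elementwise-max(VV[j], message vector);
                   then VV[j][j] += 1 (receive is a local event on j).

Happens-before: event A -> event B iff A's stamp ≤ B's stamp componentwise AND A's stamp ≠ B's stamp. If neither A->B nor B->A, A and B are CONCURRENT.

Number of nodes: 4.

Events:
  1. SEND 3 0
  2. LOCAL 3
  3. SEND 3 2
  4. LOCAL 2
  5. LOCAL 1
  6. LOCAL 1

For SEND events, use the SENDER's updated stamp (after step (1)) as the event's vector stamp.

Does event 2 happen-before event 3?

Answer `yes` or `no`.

Initial: VV[0]=[0, 0, 0, 0]
Initial: VV[1]=[0, 0, 0, 0]
Initial: VV[2]=[0, 0, 0, 0]
Initial: VV[3]=[0, 0, 0, 0]
Event 1: SEND 3->0: VV[3][3]++ -> VV[3]=[0, 0, 0, 1], msg_vec=[0, 0, 0, 1]; VV[0]=max(VV[0],msg_vec) then VV[0][0]++ -> VV[0]=[1, 0, 0, 1]
Event 2: LOCAL 3: VV[3][3]++ -> VV[3]=[0, 0, 0, 2]
Event 3: SEND 3->2: VV[3][3]++ -> VV[3]=[0, 0, 0, 3], msg_vec=[0, 0, 0, 3]; VV[2]=max(VV[2],msg_vec) then VV[2][2]++ -> VV[2]=[0, 0, 1, 3]
Event 4: LOCAL 2: VV[2][2]++ -> VV[2]=[0, 0, 2, 3]
Event 5: LOCAL 1: VV[1][1]++ -> VV[1]=[0, 1, 0, 0]
Event 6: LOCAL 1: VV[1][1]++ -> VV[1]=[0, 2, 0, 0]
Event 2 stamp: [0, 0, 0, 2]
Event 3 stamp: [0, 0, 0, 3]
[0, 0, 0, 2] <= [0, 0, 0, 3]? True. Equal? False. Happens-before: True

Answer: yes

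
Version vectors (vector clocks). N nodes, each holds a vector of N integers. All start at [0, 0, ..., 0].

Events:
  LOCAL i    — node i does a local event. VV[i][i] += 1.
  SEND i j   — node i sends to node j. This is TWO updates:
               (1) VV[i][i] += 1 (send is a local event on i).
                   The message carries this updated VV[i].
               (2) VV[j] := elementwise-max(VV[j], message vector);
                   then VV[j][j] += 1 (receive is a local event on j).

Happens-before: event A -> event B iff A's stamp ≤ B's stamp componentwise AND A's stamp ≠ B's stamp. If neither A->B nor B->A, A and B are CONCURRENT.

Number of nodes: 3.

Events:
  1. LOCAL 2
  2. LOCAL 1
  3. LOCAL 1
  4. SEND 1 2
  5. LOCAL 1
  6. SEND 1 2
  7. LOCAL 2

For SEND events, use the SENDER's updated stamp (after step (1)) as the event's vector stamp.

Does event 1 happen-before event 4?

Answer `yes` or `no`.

Answer: no

Derivation:
Initial: VV[0]=[0, 0, 0]
Initial: VV[1]=[0, 0, 0]
Initial: VV[2]=[0, 0, 0]
Event 1: LOCAL 2: VV[2][2]++ -> VV[2]=[0, 0, 1]
Event 2: LOCAL 1: VV[1][1]++ -> VV[1]=[0, 1, 0]
Event 3: LOCAL 1: VV[1][1]++ -> VV[1]=[0, 2, 0]
Event 4: SEND 1->2: VV[1][1]++ -> VV[1]=[0, 3, 0], msg_vec=[0, 3, 0]; VV[2]=max(VV[2],msg_vec) then VV[2][2]++ -> VV[2]=[0, 3, 2]
Event 5: LOCAL 1: VV[1][1]++ -> VV[1]=[0, 4, 0]
Event 6: SEND 1->2: VV[1][1]++ -> VV[1]=[0, 5, 0], msg_vec=[0, 5, 0]; VV[2]=max(VV[2],msg_vec) then VV[2][2]++ -> VV[2]=[0, 5, 3]
Event 7: LOCAL 2: VV[2][2]++ -> VV[2]=[0, 5, 4]
Event 1 stamp: [0, 0, 1]
Event 4 stamp: [0, 3, 0]
[0, 0, 1] <= [0, 3, 0]? False. Equal? False. Happens-before: False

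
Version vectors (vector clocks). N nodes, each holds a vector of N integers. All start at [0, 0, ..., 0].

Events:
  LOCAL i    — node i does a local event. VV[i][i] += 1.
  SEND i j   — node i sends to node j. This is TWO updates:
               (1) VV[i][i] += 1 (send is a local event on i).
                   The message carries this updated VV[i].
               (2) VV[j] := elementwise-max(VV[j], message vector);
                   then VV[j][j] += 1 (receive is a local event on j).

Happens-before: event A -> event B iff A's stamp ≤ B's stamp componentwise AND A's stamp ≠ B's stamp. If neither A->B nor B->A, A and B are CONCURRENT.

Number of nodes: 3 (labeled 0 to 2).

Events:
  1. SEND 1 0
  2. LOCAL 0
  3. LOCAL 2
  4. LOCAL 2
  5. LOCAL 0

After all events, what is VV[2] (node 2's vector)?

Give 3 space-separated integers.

Initial: VV[0]=[0, 0, 0]
Initial: VV[1]=[0, 0, 0]
Initial: VV[2]=[0, 0, 0]
Event 1: SEND 1->0: VV[1][1]++ -> VV[1]=[0, 1, 0], msg_vec=[0, 1, 0]; VV[0]=max(VV[0],msg_vec) then VV[0][0]++ -> VV[0]=[1, 1, 0]
Event 2: LOCAL 0: VV[0][0]++ -> VV[0]=[2, 1, 0]
Event 3: LOCAL 2: VV[2][2]++ -> VV[2]=[0, 0, 1]
Event 4: LOCAL 2: VV[2][2]++ -> VV[2]=[0, 0, 2]
Event 5: LOCAL 0: VV[0][0]++ -> VV[0]=[3, 1, 0]
Final vectors: VV[0]=[3, 1, 0]; VV[1]=[0, 1, 0]; VV[2]=[0, 0, 2]

Answer: 0 0 2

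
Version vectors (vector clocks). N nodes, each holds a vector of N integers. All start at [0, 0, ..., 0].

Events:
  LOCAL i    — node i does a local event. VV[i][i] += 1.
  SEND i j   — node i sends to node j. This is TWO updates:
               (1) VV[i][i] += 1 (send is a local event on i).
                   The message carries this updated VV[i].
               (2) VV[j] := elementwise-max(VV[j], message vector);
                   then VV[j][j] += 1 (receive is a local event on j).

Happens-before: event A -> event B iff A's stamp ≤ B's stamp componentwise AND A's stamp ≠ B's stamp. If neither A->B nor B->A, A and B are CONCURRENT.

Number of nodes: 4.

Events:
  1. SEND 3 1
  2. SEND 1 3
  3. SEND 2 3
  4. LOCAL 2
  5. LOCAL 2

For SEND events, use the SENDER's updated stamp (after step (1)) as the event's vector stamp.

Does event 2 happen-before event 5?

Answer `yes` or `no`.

Initial: VV[0]=[0, 0, 0, 0]
Initial: VV[1]=[0, 0, 0, 0]
Initial: VV[2]=[0, 0, 0, 0]
Initial: VV[3]=[0, 0, 0, 0]
Event 1: SEND 3->1: VV[3][3]++ -> VV[3]=[0, 0, 0, 1], msg_vec=[0, 0, 0, 1]; VV[1]=max(VV[1],msg_vec) then VV[1][1]++ -> VV[1]=[0, 1, 0, 1]
Event 2: SEND 1->3: VV[1][1]++ -> VV[1]=[0, 2, 0, 1], msg_vec=[0, 2, 0, 1]; VV[3]=max(VV[3],msg_vec) then VV[3][3]++ -> VV[3]=[0, 2, 0, 2]
Event 3: SEND 2->3: VV[2][2]++ -> VV[2]=[0, 0, 1, 0], msg_vec=[0, 0, 1, 0]; VV[3]=max(VV[3],msg_vec) then VV[3][3]++ -> VV[3]=[0, 2, 1, 3]
Event 4: LOCAL 2: VV[2][2]++ -> VV[2]=[0, 0, 2, 0]
Event 5: LOCAL 2: VV[2][2]++ -> VV[2]=[0, 0, 3, 0]
Event 2 stamp: [0, 2, 0, 1]
Event 5 stamp: [0, 0, 3, 0]
[0, 2, 0, 1] <= [0, 0, 3, 0]? False. Equal? False. Happens-before: False

Answer: no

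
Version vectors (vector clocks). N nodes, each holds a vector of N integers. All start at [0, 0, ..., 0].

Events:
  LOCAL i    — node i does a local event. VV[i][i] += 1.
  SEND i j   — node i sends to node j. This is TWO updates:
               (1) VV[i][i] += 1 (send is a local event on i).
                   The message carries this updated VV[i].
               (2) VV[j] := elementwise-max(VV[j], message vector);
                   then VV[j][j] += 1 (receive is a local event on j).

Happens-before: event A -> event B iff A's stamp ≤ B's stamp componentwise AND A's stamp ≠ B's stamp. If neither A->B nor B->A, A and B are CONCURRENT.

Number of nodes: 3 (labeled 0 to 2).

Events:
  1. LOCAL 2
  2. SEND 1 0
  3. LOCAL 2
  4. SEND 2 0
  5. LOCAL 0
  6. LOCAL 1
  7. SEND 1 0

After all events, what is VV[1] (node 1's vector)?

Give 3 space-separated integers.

Answer: 0 3 0

Derivation:
Initial: VV[0]=[0, 0, 0]
Initial: VV[1]=[0, 0, 0]
Initial: VV[2]=[0, 0, 0]
Event 1: LOCAL 2: VV[2][2]++ -> VV[2]=[0, 0, 1]
Event 2: SEND 1->0: VV[1][1]++ -> VV[1]=[0, 1, 0], msg_vec=[0, 1, 0]; VV[0]=max(VV[0],msg_vec) then VV[0][0]++ -> VV[0]=[1, 1, 0]
Event 3: LOCAL 2: VV[2][2]++ -> VV[2]=[0, 0, 2]
Event 4: SEND 2->0: VV[2][2]++ -> VV[2]=[0, 0, 3], msg_vec=[0, 0, 3]; VV[0]=max(VV[0],msg_vec) then VV[0][0]++ -> VV[0]=[2, 1, 3]
Event 5: LOCAL 0: VV[0][0]++ -> VV[0]=[3, 1, 3]
Event 6: LOCAL 1: VV[1][1]++ -> VV[1]=[0, 2, 0]
Event 7: SEND 1->0: VV[1][1]++ -> VV[1]=[0, 3, 0], msg_vec=[0, 3, 0]; VV[0]=max(VV[0],msg_vec) then VV[0][0]++ -> VV[0]=[4, 3, 3]
Final vectors: VV[0]=[4, 3, 3]; VV[1]=[0, 3, 0]; VV[2]=[0, 0, 3]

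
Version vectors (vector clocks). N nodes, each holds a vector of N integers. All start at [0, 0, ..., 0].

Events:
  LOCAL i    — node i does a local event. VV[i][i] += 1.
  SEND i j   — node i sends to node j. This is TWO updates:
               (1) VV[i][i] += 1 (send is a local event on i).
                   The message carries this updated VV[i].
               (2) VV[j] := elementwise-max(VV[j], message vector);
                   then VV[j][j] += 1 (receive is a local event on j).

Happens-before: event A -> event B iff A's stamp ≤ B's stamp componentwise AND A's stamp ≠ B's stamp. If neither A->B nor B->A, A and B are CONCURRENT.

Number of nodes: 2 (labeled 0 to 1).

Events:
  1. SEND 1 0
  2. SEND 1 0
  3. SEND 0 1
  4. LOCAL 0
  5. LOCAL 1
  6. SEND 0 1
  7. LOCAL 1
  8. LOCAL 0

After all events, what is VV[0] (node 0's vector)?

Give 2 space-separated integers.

Initial: VV[0]=[0, 0]
Initial: VV[1]=[0, 0]
Event 1: SEND 1->0: VV[1][1]++ -> VV[1]=[0, 1], msg_vec=[0, 1]; VV[0]=max(VV[0],msg_vec) then VV[0][0]++ -> VV[0]=[1, 1]
Event 2: SEND 1->0: VV[1][1]++ -> VV[1]=[0, 2], msg_vec=[0, 2]; VV[0]=max(VV[0],msg_vec) then VV[0][0]++ -> VV[0]=[2, 2]
Event 3: SEND 0->1: VV[0][0]++ -> VV[0]=[3, 2], msg_vec=[3, 2]; VV[1]=max(VV[1],msg_vec) then VV[1][1]++ -> VV[1]=[3, 3]
Event 4: LOCAL 0: VV[0][0]++ -> VV[0]=[4, 2]
Event 5: LOCAL 1: VV[1][1]++ -> VV[1]=[3, 4]
Event 6: SEND 0->1: VV[0][0]++ -> VV[0]=[5, 2], msg_vec=[5, 2]; VV[1]=max(VV[1],msg_vec) then VV[1][1]++ -> VV[1]=[5, 5]
Event 7: LOCAL 1: VV[1][1]++ -> VV[1]=[5, 6]
Event 8: LOCAL 0: VV[0][0]++ -> VV[0]=[6, 2]
Final vectors: VV[0]=[6, 2]; VV[1]=[5, 6]

Answer: 6 2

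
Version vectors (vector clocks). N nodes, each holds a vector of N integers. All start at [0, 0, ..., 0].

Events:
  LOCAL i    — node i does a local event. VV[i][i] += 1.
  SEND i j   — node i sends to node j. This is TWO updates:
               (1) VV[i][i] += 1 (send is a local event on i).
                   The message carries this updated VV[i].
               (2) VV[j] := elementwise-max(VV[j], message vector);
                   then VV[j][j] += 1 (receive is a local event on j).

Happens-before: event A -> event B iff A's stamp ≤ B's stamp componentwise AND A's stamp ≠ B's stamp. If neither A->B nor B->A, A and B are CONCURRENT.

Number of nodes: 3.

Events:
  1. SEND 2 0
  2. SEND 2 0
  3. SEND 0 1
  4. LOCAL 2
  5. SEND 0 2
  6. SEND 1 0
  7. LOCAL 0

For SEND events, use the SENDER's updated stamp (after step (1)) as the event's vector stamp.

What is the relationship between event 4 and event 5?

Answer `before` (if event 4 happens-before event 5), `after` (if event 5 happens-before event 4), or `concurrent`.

Answer: concurrent

Derivation:
Initial: VV[0]=[0, 0, 0]
Initial: VV[1]=[0, 0, 0]
Initial: VV[2]=[0, 0, 0]
Event 1: SEND 2->0: VV[2][2]++ -> VV[2]=[0, 0, 1], msg_vec=[0, 0, 1]; VV[0]=max(VV[0],msg_vec) then VV[0][0]++ -> VV[0]=[1, 0, 1]
Event 2: SEND 2->0: VV[2][2]++ -> VV[2]=[0, 0, 2], msg_vec=[0, 0, 2]; VV[0]=max(VV[0],msg_vec) then VV[0][0]++ -> VV[0]=[2, 0, 2]
Event 3: SEND 0->1: VV[0][0]++ -> VV[0]=[3, 0, 2], msg_vec=[3, 0, 2]; VV[1]=max(VV[1],msg_vec) then VV[1][1]++ -> VV[1]=[3, 1, 2]
Event 4: LOCAL 2: VV[2][2]++ -> VV[2]=[0, 0, 3]
Event 5: SEND 0->2: VV[0][0]++ -> VV[0]=[4, 0, 2], msg_vec=[4, 0, 2]; VV[2]=max(VV[2],msg_vec) then VV[2][2]++ -> VV[2]=[4, 0, 4]
Event 6: SEND 1->0: VV[1][1]++ -> VV[1]=[3, 2, 2], msg_vec=[3, 2, 2]; VV[0]=max(VV[0],msg_vec) then VV[0][0]++ -> VV[0]=[5, 2, 2]
Event 7: LOCAL 0: VV[0][0]++ -> VV[0]=[6, 2, 2]
Event 4 stamp: [0, 0, 3]
Event 5 stamp: [4, 0, 2]
[0, 0, 3] <= [4, 0, 2]? False
[4, 0, 2] <= [0, 0, 3]? False
Relation: concurrent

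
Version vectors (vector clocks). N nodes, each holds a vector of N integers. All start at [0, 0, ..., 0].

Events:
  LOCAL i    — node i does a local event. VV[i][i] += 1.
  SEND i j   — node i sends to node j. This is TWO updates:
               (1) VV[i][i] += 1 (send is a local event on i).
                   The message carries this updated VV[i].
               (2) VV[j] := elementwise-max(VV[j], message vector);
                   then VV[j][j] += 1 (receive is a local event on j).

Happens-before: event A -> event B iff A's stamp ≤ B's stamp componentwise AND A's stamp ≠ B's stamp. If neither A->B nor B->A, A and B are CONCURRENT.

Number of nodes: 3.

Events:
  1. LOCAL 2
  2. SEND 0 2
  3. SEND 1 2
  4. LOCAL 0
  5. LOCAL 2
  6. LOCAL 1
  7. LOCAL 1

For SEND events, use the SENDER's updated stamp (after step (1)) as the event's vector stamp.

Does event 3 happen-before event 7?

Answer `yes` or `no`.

Initial: VV[0]=[0, 0, 0]
Initial: VV[1]=[0, 0, 0]
Initial: VV[2]=[0, 0, 0]
Event 1: LOCAL 2: VV[2][2]++ -> VV[2]=[0, 0, 1]
Event 2: SEND 0->2: VV[0][0]++ -> VV[0]=[1, 0, 0], msg_vec=[1, 0, 0]; VV[2]=max(VV[2],msg_vec) then VV[2][2]++ -> VV[2]=[1, 0, 2]
Event 3: SEND 1->2: VV[1][1]++ -> VV[1]=[0, 1, 0], msg_vec=[0, 1, 0]; VV[2]=max(VV[2],msg_vec) then VV[2][2]++ -> VV[2]=[1, 1, 3]
Event 4: LOCAL 0: VV[0][0]++ -> VV[0]=[2, 0, 0]
Event 5: LOCAL 2: VV[2][2]++ -> VV[2]=[1, 1, 4]
Event 6: LOCAL 1: VV[1][1]++ -> VV[1]=[0, 2, 0]
Event 7: LOCAL 1: VV[1][1]++ -> VV[1]=[0, 3, 0]
Event 3 stamp: [0, 1, 0]
Event 7 stamp: [0, 3, 0]
[0, 1, 0] <= [0, 3, 0]? True. Equal? False. Happens-before: True

Answer: yes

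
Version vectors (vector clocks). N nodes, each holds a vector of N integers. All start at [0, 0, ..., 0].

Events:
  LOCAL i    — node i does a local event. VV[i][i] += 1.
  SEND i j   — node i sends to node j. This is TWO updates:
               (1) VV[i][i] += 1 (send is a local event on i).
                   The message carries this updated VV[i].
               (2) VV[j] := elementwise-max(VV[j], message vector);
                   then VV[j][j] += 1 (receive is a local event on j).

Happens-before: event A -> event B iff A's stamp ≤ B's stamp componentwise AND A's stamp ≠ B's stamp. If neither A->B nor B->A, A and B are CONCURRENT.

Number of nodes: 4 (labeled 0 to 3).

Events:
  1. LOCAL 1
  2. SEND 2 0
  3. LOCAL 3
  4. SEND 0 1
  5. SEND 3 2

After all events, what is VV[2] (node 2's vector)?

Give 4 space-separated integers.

Answer: 0 0 2 2

Derivation:
Initial: VV[0]=[0, 0, 0, 0]
Initial: VV[1]=[0, 0, 0, 0]
Initial: VV[2]=[0, 0, 0, 0]
Initial: VV[3]=[0, 0, 0, 0]
Event 1: LOCAL 1: VV[1][1]++ -> VV[1]=[0, 1, 0, 0]
Event 2: SEND 2->0: VV[2][2]++ -> VV[2]=[0, 0, 1, 0], msg_vec=[0, 0, 1, 0]; VV[0]=max(VV[0],msg_vec) then VV[0][0]++ -> VV[0]=[1, 0, 1, 0]
Event 3: LOCAL 3: VV[3][3]++ -> VV[3]=[0, 0, 0, 1]
Event 4: SEND 0->1: VV[0][0]++ -> VV[0]=[2, 0, 1, 0], msg_vec=[2, 0, 1, 0]; VV[1]=max(VV[1],msg_vec) then VV[1][1]++ -> VV[1]=[2, 2, 1, 0]
Event 5: SEND 3->2: VV[3][3]++ -> VV[3]=[0, 0, 0, 2], msg_vec=[0, 0, 0, 2]; VV[2]=max(VV[2],msg_vec) then VV[2][2]++ -> VV[2]=[0, 0, 2, 2]
Final vectors: VV[0]=[2, 0, 1, 0]; VV[1]=[2, 2, 1, 0]; VV[2]=[0, 0, 2, 2]; VV[3]=[0, 0, 0, 2]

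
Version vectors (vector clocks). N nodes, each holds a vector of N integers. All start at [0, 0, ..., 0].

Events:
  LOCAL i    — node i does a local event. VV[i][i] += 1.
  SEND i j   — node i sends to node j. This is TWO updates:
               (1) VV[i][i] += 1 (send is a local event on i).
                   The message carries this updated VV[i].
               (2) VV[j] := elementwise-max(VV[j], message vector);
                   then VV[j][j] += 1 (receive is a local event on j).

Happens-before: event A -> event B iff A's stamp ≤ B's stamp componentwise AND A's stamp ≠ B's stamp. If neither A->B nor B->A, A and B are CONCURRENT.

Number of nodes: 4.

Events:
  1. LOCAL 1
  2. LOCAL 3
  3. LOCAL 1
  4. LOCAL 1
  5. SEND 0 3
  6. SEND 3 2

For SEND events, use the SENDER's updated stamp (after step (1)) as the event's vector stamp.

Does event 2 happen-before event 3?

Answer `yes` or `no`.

Initial: VV[0]=[0, 0, 0, 0]
Initial: VV[1]=[0, 0, 0, 0]
Initial: VV[2]=[0, 0, 0, 0]
Initial: VV[3]=[0, 0, 0, 0]
Event 1: LOCAL 1: VV[1][1]++ -> VV[1]=[0, 1, 0, 0]
Event 2: LOCAL 3: VV[3][3]++ -> VV[3]=[0, 0, 0, 1]
Event 3: LOCAL 1: VV[1][1]++ -> VV[1]=[0, 2, 0, 0]
Event 4: LOCAL 1: VV[1][1]++ -> VV[1]=[0, 3, 0, 0]
Event 5: SEND 0->3: VV[0][0]++ -> VV[0]=[1, 0, 0, 0], msg_vec=[1, 0, 0, 0]; VV[3]=max(VV[3],msg_vec) then VV[3][3]++ -> VV[3]=[1, 0, 0, 2]
Event 6: SEND 3->2: VV[3][3]++ -> VV[3]=[1, 0, 0, 3], msg_vec=[1, 0, 0, 3]; VV[2]=max(VV[2],msg_vec) then VV[2][2]++ -> VV[2]=[1, 0, 1, 3]
Event 2 stamp: [0, 0, 0, 1]
Event 3 stamp: [0, 2, 0, 0]
[0, 0, 0, 1] <= [0, 2, 0, 0]? False. Equal? False. Happens-before: False

Answer: no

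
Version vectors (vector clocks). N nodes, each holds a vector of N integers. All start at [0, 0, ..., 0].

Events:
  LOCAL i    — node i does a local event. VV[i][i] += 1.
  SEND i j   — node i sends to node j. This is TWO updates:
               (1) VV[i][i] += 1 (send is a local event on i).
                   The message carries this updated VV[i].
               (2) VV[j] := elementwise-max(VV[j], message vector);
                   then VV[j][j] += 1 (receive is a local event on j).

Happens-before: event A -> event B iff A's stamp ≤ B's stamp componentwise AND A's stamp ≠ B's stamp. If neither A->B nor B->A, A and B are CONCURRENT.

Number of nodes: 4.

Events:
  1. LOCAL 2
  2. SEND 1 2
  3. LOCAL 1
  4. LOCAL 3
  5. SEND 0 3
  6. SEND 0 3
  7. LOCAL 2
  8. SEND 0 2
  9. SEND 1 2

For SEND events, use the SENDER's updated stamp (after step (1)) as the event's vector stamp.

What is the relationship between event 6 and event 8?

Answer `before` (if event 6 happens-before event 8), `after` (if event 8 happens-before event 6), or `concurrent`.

Initial: VV[0]=[0, 0, 0, 0]
Initial: VV[1]=[0, 0, 0, 0]
Initial: VV[2]=[0, 0, 0, 0]
Initial: VV[3]=[0, 0, 0, 0]
Event 1: LOCAL 2: VV[2][2]++ -> VV[2]=[0, 0, 1, 0]
Event 2: SEND 1->2: VV[1][1]++ -> VV[1]=[0, 1, 0, 0], msg_vec=[0, 1, 0, 0]; VV[2]=max(VV[2],msg_vec) then VV[2][2]++ -> VV[2]=[0, 1, 2, 0]
Event 3: LOCAL 1: VV[1][1]++ -> VV[1]=[0, 2, 0, 0]
Event 4: LOCAL 3: VV[3][3]++ -> VV[3]=[0, 0, 0, 1]
Event 5: SEND 0->3: VV[0][0]++ -> VV[0]=[1, 0, 0, 0], msg_vec=[1, 0, 0, 0]; VV[3]=max(VV[3],msg_vec) then VV[3][3]++ -> VV[3]=[1, 0, 0, 2]
Event 6: SEND 0->3: VV[0][0]++ -> VV[0]=[2, 0, 0, 0], msg_vec=[2, 0, 0, 0]; VV[3]=max(VV[3],msg_vec) then VV[3][3]++ -> VV[3]=[2, 0, 0, 3]
Event 7: LOCAL 2: VV[2][2]++ -> VV[2]=[0, 1, 3, 0]
Event 8: SEND 0->2: VV[0][0]++ -> VV[0]=[3, 0, 0, 0], msg_vec=[3, 0, 0, 0]; VV[2]=max(VV[2],msg_vec) then VV[2][2]++ -> VV[2]=[3, 1, 4, 0]
Event 9: SEND 1->2: VV[1][1]++ -> VV[1]=[0, 3, 0, 0], msg_vec=[0, 3, 0, 0]; VV[2]=max(VV[2],msg_vec) then VV[2][2]++ -> VV[2]=[3, 3, 5, 0]
Event 6 stamp: [2, 0, 0, 0]
Event 8 stamp: [3, 0, 0, 0]
[2, 0, 0, 0] <= [3, 0, 0, 0]? True
[3, 0, 0, 0] <= [2, 0, 0, 0]? False
Relation: before

Answer: before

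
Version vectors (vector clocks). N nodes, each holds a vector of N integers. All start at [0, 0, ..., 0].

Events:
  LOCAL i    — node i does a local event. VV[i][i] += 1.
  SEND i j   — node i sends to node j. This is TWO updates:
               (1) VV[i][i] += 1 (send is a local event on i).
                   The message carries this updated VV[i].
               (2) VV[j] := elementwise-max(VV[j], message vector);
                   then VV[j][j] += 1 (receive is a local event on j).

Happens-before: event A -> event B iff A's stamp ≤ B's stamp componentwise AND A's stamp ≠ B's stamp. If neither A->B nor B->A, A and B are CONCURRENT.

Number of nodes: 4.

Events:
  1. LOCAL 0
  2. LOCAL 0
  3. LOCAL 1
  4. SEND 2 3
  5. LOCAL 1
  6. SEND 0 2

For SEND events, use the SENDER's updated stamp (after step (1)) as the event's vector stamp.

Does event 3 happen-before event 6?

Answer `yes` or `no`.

Initial: VV[0]=[0, 0, 0, 0]
Initial: VV[1]=[0, 0, 0, 0]
Initial: VV[2]=[0, 0, 0, 0]
Initial: VV[3]=[0, 0, 0, 0]
Event 1: LOCAL 0: VV[0][0]++ -> VV[0]=[1, 0, 0, 0]
Event 2: LOCAL 0: VV[0][0]++ -> VV[0]=[2, 0, 0, 0]
Event 3: LOCAL 1: VV[1][1]++ -> VV[1]=[0, 1, 0, 0]
Event 4: SEND 2->3: VV[2][2]++ -> VV[2]=[0, 0, 1, 0], msg_vec=[0, 0, 1, 0]; VV[3]=max(VV[3],msg_vec) then VV[3][3]++ -> VV[3]=[0, 0, 1, 1]
Event 5: LOCAL 1: VV[1][1]++ -> VV[1]=[0, 2, 0, 0]
Event 6: SEND 0->2: VV[0][0]++ -> VV[0]=[3, 0, 0, 0], msg_vec=[3, 0, 0, 0]; VV[2]=max(VV[2],msg_vec) then VV[2][2]++ -> VV[2]=[3, 0, 2, 0]
Event 3 stamp: [0, 1, 0, 0]
Event 6 stamp: [3, 0, 0, 0]
[0, 1, 0, 0] <= [3, 0, 0, 0]? False. Equal? False. Happens-before: False

Answer: no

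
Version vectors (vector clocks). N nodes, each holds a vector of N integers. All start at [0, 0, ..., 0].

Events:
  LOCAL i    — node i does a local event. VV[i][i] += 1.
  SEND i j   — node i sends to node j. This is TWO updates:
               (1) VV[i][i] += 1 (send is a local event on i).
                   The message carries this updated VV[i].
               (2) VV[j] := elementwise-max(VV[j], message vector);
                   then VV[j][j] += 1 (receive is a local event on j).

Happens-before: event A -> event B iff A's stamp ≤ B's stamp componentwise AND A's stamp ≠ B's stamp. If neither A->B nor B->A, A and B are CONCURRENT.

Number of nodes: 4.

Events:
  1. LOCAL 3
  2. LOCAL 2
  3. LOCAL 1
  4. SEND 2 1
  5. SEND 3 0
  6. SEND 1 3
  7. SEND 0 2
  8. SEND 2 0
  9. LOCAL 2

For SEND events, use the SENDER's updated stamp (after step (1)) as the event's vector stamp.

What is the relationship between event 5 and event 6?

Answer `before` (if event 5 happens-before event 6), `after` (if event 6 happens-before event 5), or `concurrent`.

Initial: VV[0]=[0, 0, 0, 0]
Initial: VV[1]=[0, 0, 0, 0]
Initial: VV[2]=[0, 0, 0, 0]
Initial: VV[3]=[0, 0, 0, 0]
Event 1: LOCAL 3: VV[3][3]++ -> VV[3]=[0, 0, 0, 1]
Event 2: LOCAL 2: VV[2][2]++ -> VV[2]=[0, 0, 1, 0]
Event 3: LOCAL 1: VV[1][1]++ -> VV[1]=[0, 1, 0, 0]
Event 4: SEND 2->1: VV[2][2]++ -> VV[2]=[0, 0, 2, 0], msg_vec=[0, 0, 2, 0]; VV[1]=max(VV[1],msg_vec) then VV[1][1]++ -> VV[1]=[0, 2, 2, 0]
Event 5: SEND 3->0: VV[3][3]++ -> VV[3]=[0, 0, 0, 2], msg_vec=[0, 0, 0, 2]; VV[0]=max(VV[0],msg_vec) then VV[0][0]++ -> VV[0]=[1, 0, 0, 2]
Event 6: SEND 1->3: VV[1][1]++ -> VV[1]=[0, 3, 2, 0], msg_vec=[0, 3, 2, 0]; VV[3]=max(VV[3],msg_vec) then VV[3][3]++ -> VV[3]=[0, 3, 2, 3]
Event 7: SEND 0->2: VV[0][0]++ -> VV[0]=[2, 0, 0, 2], msg_vec=[2, 0, 0, 2]; VV[2]=max(VV[2],msg_vec) then VV[2][2]++ -> VV[2]=[2, 0, 3, 2]
Event 8: SEND 2->0: VV[2][2]++ -> VV[2]=[2, 0, 4, 2], msg_vec=[2, 0, 4, 2]; VV[0]=max(VV[0],msg_vec) then VV[0][0]++ -> VV[0]=[3, 0, 4, 2]
Event 9: LOCAL 2: VV[2][2]++ -> VV[2]=[2, 0, 5, 2]
Event 5 stamp: [0, 0, 0, 2]
Event 6 stamp: [0, 3, 2, 0]
[0, 0, 0, 2] <= [0, 3, 2, 0]? False
[0, 3, 2, 0] <= [0, 0, 0, 2]? False
Relation: concurrent

Answer: concurrent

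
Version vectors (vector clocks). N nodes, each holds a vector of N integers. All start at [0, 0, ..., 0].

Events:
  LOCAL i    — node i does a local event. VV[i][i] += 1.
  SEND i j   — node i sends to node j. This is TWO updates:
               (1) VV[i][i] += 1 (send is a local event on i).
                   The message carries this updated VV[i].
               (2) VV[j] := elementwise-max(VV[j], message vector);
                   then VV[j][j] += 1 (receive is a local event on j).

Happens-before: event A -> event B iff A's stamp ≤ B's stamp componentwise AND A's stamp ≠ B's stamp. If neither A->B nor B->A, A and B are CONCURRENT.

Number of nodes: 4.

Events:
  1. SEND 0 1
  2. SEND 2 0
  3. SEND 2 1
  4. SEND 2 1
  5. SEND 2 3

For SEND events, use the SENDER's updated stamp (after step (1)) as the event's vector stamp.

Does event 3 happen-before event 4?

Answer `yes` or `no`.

Answer: yes

Derivation:
Initial: VV[0]=[0, 0, 0, 0]
Initial: VV[1]=[0, 0, 0, 0]
Initial: VV[2]=[0, 0, 0, 0]
Initial: VV[3]=[0, 0, 0, 0]
Event 1: SEND 0->1: VV[0][0]++ -> VV[0]=[1, 0, 0, 0], msg_vec=[1, 0, 0, 0]; VV[1]=max(VV[1],msg_vec) then VV[1][1]++ -> VV[1]=[1, 1, 0, 0]
Event 2: SEND 2->0: VV[2][2]++ -> VV[2]=[0, 0, 1, 0], msg_vec=[0, 0, 1, 0]; VV[0]=max(VV[0],msg_vec) then VV[0][0]++ -> VV[0]=[2, 0, 1, 0]
Event 3: SEND 2->1: VV[2][2]++ -> VV[2]=[0, 0, 2, 0], msg_vec=[0, 0, 2, 0]; VV[1]=max(VV[1],msg_vec) then VV[1][1]++ -> VV[1]=[1, 2, 2, 0]
Event 4: SEND 2->1: VV[2][2]++ -> VV[2]=[0, 0, 3, 0], msg_vec=[0, 0, 3, 0]; VV[1]=max(VV[1],msg_vec) then VV[1][1]++ -> VV[1]=[1, 3, 3, 0]
Event 5: SEND 2->3: VV[2][2]++ -> VV[2]=[0, 0, 4, 0], msg_vec=[0, 0, 4, 0]; VV[3]=max(VV[3],msg_vec) then VV[3][3]++ -> VV[3]=[0, 0, 4, 1]
Event 3 stamp: [0, 0, 2, 0]
Event 4 stamp: [0, 0, 3, 0]
[0, 0, 2, 0] <= [0, 0, 3, 0]? True. Equal? False. Happens-before: True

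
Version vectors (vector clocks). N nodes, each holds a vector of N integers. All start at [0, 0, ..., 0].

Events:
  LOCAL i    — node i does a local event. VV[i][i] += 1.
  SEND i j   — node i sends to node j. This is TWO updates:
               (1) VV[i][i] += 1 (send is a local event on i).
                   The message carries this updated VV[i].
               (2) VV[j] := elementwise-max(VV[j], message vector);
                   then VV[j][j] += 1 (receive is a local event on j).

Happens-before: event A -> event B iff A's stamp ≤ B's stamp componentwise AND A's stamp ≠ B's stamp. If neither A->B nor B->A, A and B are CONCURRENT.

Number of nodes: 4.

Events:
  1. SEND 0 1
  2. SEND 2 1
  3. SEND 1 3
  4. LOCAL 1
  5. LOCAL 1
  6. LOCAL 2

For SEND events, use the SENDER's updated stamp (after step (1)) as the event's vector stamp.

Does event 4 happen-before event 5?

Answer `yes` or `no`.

Initial: VV[0]=[0, 0, 0, 0]
Initial: VV[1]=[0, 0, 0, 0]
Initial: VV[2]=[0, 0, 0, 0]
Initial: VV[3]=[0, 0, 0, 0]
Event 1: SEND 0->1: VV[0][0]++ -> VV[0]=[1, 0, 0, 0], msg_vec=[1, 0, 0, 0]; VV[1]=max(VV[1],msg_vec) then VV[1][1]++ -> VV[1]=[1, 1, 0, 0]
Event 2: SEND 2->1: VV[2][2]++ -> VV[2]=[0, 0, 1, 0], msg_vec=[0, 0, 1, 0]; VV[1]=max(VV[1],msg_vec) then VV[1][1]++ -> VV[1]=[1, 2, 1, 0]
Event 3: SEND 1->3: VV[1][1]++ -> VV[1]=[1, 3, 1, 0], msg_vec=[1, 3, 1, 0]; VV[3]=max(VV[3],msg_vec) then VV[3][3]++ -> VV[3]=[1, 3, 1, 1]
Event 4: LOCAL 1: VV[1][1]++ -> VV[1]=[1, 4, 1, 0]
Event 5: LOCAL 1: VV[1][1]++ -> VV[1]=[1, 5, 1, 0]
Event 6: LOCAL 2: VV[2][2]++ -> VV[2]=[0, 0, 2, 0]
Event 4 stamp: [1, 4, 1, 0]
Event 5 stamp: [1, 5, 1, 0]
[1, 4, 1, 0] <= [1, 5, 1, 0]? True. Equal? False. Happens-before: True

Answer: yes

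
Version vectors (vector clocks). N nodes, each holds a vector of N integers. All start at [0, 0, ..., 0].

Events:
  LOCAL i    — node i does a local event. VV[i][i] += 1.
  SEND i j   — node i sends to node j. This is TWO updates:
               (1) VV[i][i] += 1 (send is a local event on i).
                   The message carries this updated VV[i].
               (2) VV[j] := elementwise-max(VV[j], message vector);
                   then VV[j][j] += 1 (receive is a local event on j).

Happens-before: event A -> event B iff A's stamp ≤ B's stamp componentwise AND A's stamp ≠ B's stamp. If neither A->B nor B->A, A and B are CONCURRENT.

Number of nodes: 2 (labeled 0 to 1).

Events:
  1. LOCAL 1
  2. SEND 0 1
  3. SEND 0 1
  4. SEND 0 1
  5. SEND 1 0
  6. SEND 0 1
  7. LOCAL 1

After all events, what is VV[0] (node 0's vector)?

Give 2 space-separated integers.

Answer: 5 5

Derivation:
Initial: VV[0]=[0, 0]
Initial: VV[1]=[0, 0]
Event 1: LOCAL 1: VV[1][1]++ -> VV[1]=[0, 1]
Event 2: SEND 0->1: VV[0][0]++ -> VV[0]=[1, 0], msg_vec=[1, 0]; VV[1]=max(VV[1],msg_vec) then VV[1][1]++ -> VV[1]=[1, 2]
Event 3: SEND 0->1: VV[0][0]++ -> VV[0]=[2, 0], msg_vec=[2, 0]; VV[1]=max(VV[1],msg_vec) then VV[1][1]++ -> VV[1]=[2, 3]
Event 4: SEND 0->1: VV[0][0]++ -> VV[0]=[3, 0], msg_vec=[3, 0]; VV[1]=max(VV[1],msg_vec) then VV[1][1]++ -> VV[1]=[3, 4]
Event 5: SEND 1->0: VV[1][1]++ -> VV[1]=[3, 5], msg_vec=[3, 5]; VV[0]=max(VV[0],msg_vec) then VV[0][0]++ -> VV[0]=[4, 5]
Event 6: SEND 0->1: VV[0][0]++ -> VV[0]=[5, 5], msg_vec=[5, 5]; VV[1]=max(VV[1],msg_vec) then VV[1][1]++ -> VV[1]=[5, 6]
Event 7: LOCAL 1: VV[1][1]++ -> VV[1]=[5, 7]
Final vectors: VV[0]=[5, 5]; VV[1]=[5, 7]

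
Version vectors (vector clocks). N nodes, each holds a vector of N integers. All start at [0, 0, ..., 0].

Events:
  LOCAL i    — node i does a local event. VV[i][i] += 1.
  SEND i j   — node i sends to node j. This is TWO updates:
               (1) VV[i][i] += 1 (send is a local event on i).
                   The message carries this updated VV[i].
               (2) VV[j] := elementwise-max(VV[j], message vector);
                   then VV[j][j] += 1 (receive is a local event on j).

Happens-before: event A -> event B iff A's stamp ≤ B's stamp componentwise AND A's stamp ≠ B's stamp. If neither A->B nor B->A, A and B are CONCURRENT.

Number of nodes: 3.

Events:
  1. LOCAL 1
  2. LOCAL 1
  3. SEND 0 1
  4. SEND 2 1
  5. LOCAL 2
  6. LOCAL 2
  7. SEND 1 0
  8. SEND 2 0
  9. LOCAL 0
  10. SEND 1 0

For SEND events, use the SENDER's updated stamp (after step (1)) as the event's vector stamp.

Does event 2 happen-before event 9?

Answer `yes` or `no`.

Initial: VV[0]=[0, 0, 0]
Initial: VV[1]=[0, 0, 0]
Initial: VV[2]=[0, 0, 0]
Event 1: LOCAL 1: VV[1][1]++ -> VV[1]=[0, 1, 0]
Event 2: LOCAL 1: VV[1][1]++ -> VV[1]=[0, 2, 0]
Event 3: SEND 0->1: VV[0][0]++ -> VV[0]=[1, 0, 0], msg_vec=[1, 0, 0]; VV[1]=max(VV[1],msg_vec) then VV[1][1]++ -> VV[1]=[1, 3, 0]
Event 4: SEND 2->1: VV[2][2]++ -> VV[2]=[0, 0, 1], msg_vec=[0, 0, 1]; VV[1]=max(VV[1],msg_vec) then VV[1][1]++ -> VV[1]=[1, 4, 1]
Event 5: LOCAL 2: VV[2][2]++ -> VV[2]=[0, 0, 2]
Event 6: LOCAL 2: VV[2][2]++ -> VV[2]=[0, 0, 3]
Event 7: SEND 1->0: VV[1][1]++ -> VV[1]=[1, 5, 1], msg_vec=[1, 5, 1]; VV[0]=max(VV[0],msg_vec) then VV[0][0]++ -> VV[0]=[2, 5, 1]
Event 8: SEND 2->0: VV[2][2]++ -> VV[2]=[0, 0, 4], msg_vec=[0, 0, 4]; VV[0]=max(VV[0],msg_vec) then VV[0][0]++ -> VV[0]=[3, 5, 4]
Event 9: LOCAL 0: VV[0][0]++ -> VV[0]=[4, 5, 4]
Event 10: SEND 1->0: VV[1][1]++ -> VV[1]=[1, 6, 1], msg_vec=[1, 6, 1]; VV[0]=max(VV[0],msg_vec) then VV[0][0]++ -> VV[0]=[5, 6, 4]
Event 2 stamp: [0, 2, 0]
Event 9 stamp: [4, 5, 4]
[0, 2, 0] <= [4, 5, 4]? True. Equal? False. Happens-before: True

Answer: yes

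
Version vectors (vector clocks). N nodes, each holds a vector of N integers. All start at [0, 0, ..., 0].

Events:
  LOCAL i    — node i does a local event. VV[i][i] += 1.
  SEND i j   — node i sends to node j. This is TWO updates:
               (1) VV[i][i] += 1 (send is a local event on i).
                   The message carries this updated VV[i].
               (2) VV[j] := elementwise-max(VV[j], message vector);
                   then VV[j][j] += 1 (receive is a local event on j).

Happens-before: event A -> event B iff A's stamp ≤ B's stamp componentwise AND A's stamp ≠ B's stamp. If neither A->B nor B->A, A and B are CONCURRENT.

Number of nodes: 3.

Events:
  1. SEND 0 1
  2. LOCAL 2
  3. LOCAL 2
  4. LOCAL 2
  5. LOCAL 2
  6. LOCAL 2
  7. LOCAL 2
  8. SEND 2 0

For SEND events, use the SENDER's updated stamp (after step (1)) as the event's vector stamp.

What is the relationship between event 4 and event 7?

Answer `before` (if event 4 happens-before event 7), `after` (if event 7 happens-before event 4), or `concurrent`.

Answer: before

Derivation:
Initial: VV[0]=[0, 0, 0]
Initial: VV[1]=[0, 0, 0]
Initial: VV[2]=[0, 0, 0]
Event 1: SEND 0->1: VV[0][0]++ -> VV[0]=[1, 0, 0], msg_vec=[1, 0, 0]; VV[1]=max(VV[1],msg_vec) then VV[1][1]++ -> VV[1]=[1, 1, 0]
Event 2: LOCAL 2: VV[2][2]++ -> VV[2]=[0, 0, 1]
Event 3: LOCAL 2: VV[2][2]++ -> VV[2]=[0, 0, 2]
Event 4: LOCAL 2: VV[2][2]++ -> VV[2]=[0, 0, 3]
Event 5: LOCAL 2: VV[2][2]++ -> VV[2]=[0, 0, 4]
Event 6: LOCAL 2: VV[2][2]++ -> VV[2]=[0, 0, 5]
Event 7: LOCAL 2: VV[2][2]++ -> VV[2]=[0, 0, 6]
Event 8: SEND 2->0: VV[2][2]++ -> VV[2]=[0, 0, 7], msg_vec=[0, 0, 7]; VV[0]=max(VV[0],msg_vec) then VV[0][0]++ -> VV[0]=[2, 0, 7]
Event 4 stamp: [0, 0, 3]
Event 7 stamp: [0, 0, 6]
[0, 0, 3] <= [0, 0, 6]? True
[0, 0, 6] <= [0, 0, 3]? False
Relation: before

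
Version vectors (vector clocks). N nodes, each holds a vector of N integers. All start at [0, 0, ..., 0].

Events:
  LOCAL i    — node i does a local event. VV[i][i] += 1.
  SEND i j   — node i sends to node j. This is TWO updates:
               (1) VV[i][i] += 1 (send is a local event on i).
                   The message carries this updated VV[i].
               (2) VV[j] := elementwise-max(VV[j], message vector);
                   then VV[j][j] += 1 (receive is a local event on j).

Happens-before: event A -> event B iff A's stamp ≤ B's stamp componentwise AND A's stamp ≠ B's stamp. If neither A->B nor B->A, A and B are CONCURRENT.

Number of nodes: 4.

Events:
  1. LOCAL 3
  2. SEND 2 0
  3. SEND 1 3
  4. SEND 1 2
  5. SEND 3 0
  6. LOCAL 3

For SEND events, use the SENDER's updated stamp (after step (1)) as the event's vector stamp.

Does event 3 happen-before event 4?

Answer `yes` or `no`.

Answer: yes

Derivation:
Initial: VV[0]=[0, 0, 0, 0]
Initial: VV[1]=[0, 0, 0, 0]
Initial: VV[2]=[0, 0, 0, 0]
Initial: VV[3]=[0, 0, 0, 0]
Event 1: LOCAL 3: VV[3][3]++ -> VV[3]=[0, 0, 0, 1]
Event 2: SEND 2->0: VV[2][2]++ -> VV[2]=[0, 0, 1, 0], msg_vec=[0, 0, 1, 0]; VV[0]=max(VV[0],msg_vec) then VV[0][0]++ -> VV[0]=[1, 0, 1, 0]
Event 3: SEND 1->3: VV[1][1]++ -> VV[1]=[0, 1, 0, 0], msg_vec=[0, 1, 0, 0]; VV[3]=max(VV[3],msg_vec) then VV[3][3]++ -> VV[3]=[0, 1, 0, 2]
Event 4: SEND 1->2: VV[1][1]++ -> VV[1]=[0, 2, 0, 0], msg_vec=[0, 2, 0, 0]; VV[2]=max(VV[2],msg_vec) then VV[2][2]++ -> VV[2]=[0, 2, 2, 0]
Event 5: SEND 3->0: VV[3][3]++ -> VV[3]=[0, 1, 0, 3], msg_vec=[0, 1, 0, 3]; VV[0]=max(VV[0],msg_vec) then VV[0][0]++ -> VV[0]=[2, 1, 1, 3]
Event 6: LOCAL 3: VV[3][3]++ -> VV[3]=[0, 1, 0, 4]
Event 3 stamp: [0, 1, 0, 0]
Event 4 stamp: [0, 2, 0, 0]
[0, 1, 0, 0] <= [0, 2, 0, 0]? True. Equal? False. Happens-before: True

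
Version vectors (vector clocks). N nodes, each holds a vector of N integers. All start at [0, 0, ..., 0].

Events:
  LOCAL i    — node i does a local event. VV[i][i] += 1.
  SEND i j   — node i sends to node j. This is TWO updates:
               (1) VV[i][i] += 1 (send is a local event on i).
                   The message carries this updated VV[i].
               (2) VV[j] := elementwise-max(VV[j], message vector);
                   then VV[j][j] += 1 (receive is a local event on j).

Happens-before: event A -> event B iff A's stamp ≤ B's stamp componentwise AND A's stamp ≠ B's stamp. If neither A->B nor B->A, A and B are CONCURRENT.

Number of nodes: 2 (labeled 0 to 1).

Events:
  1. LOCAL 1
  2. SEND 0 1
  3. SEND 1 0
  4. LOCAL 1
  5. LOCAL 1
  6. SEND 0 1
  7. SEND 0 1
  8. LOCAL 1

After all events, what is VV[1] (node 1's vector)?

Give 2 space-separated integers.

Initial: VV[0]=[0, 0]
Initial: VV[1]=[0, 0]
Event 1: LOCAL 1: VV[1][1]++ -> VV[1]=[0, 1]
Event 2: SEND 0->1: VV[0][0]++ -> VV[0]=[1, 0], msg_vec=[1, 0]; VV[1]=max(VV[1],msg_vec) then VV[1][1]++ -> VV[1]=[1, 2]
Event 3: SEND 1->0: VV[1][1]++ -> VV[1]=[1, 3], msg_vec=[1, 3]; VV[0]=max(VV[0],msg_vec) then VV[0][0]++ -> VV[0]=[2, 3]
Event 4: LOCAL 1: VV[1][1]++ -> VV[1]=[1, 4]
Event 5: LOCAL 1: VV[1][1]++ -> VV[1]=[1, 5]
Event 6: SEND 0->1: VV[0][0]++ -> VV[0]=[3, 3], msg_vec=[3, 3]; VV[1]=max(VV[1],msg_vec) then VV[1][1]++ -> VV[1]=[3, 6]
Event 7: SEND 0->1: VV[0][0]++ -> VV[0]=[4, 3], msg_vec=[4, 3]; VV[1]=max(VV[1],msg_vec) then VV[1][1]++ -> VV[1]=[4, 7]
Event 8: LOCAL 1: VV[1][1]++ -> VV[1]=[4, 8]
Final vectors: VV[0]=[4, 3]; VV[1]=[4, 8]

Answer: 4 8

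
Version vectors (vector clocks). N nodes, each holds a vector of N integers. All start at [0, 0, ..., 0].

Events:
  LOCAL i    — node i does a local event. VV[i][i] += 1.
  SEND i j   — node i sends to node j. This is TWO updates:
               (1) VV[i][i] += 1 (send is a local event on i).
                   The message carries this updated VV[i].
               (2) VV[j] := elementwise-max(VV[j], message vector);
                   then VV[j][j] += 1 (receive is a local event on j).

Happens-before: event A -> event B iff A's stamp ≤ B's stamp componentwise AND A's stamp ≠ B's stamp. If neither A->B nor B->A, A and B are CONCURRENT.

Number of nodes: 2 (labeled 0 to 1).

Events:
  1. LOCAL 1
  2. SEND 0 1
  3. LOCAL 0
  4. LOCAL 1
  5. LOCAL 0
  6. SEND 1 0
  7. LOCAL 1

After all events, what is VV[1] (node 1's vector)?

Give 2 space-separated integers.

Answer: 1 5

Derivation:
Initial: VV[0]=[0, 0]
Initial: VV[1]=[0, 0]
Event 1: LOCAL 1: VV[1][1]++ -> VV[1]=[0, 1]
Event 2: SEND 0->1: VV[0][0]++ -> VV[0]=[1, 0], msg_vec=[1, 0]; VV[1]=max(VV[1],msg_vec) then VV[1][1]++ -> VV[1]=[1, 2]
Event 3: LOCAL 0: VV[0][0]++ -> VV[0]=[2, 0]
Event 4: LOCAL 1: VV[1][1]++ -> VV[1]=[1, 3]
Event 5: LOCAL 0: VV[0][0]++ -> VV[0]=[3, 0]
Event 6: SEND 1->0: VV[1][1]++ -> VV[1]=[1, 4], msg_vec=[1, 4]; VV[0]=max(VV[0],msg_vec) then VV[0][0]++ -> VV[0]=[4, 4]
Event 7: LOCAL 1: VV[1][1]++ -> VV[1]=[1, 5]
Final vectors: VV[0]=[4, 4]; VV[1]=[1, 5]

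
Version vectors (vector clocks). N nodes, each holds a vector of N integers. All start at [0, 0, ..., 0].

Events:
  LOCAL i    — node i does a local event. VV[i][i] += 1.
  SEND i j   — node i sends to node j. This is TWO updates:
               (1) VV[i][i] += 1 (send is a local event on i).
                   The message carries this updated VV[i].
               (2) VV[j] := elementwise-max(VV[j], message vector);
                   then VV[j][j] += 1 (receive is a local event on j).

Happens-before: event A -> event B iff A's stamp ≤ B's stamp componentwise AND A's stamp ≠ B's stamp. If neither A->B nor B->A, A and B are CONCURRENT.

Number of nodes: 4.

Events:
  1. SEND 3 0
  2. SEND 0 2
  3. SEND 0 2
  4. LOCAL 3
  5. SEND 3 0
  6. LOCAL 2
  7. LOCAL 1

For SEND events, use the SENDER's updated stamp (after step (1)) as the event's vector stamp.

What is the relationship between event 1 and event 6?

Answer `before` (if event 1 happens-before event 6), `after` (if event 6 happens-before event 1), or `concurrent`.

Initial: VV[0]=[0, 0, 0, 0]
Initial: VV[1]=[0, 0, 0, 0]
Initial: VV[2]=[0, 0, 0, 0]
Initial: VV[3]=[0, 0, 0, 0]
Event 1: SEND 3->0: VV[3][3]++ -> VV[3]=[0, 0, 0, 1], msg_vec=[0, 0, 0, 1]; VV[0]=max(VV[0],msg_vec) then VV[0][0]++ -> VV[0]=[1, 0, 0, 1]
Event 2: SEND 0->2: VV[0][0]++ -> VV[0]=[2, 0, 0, 1], msg_vec=[2, 0, 0, 1]; VV[2]=max(VV[2],msg_vec) then VV[2][2]++ -> VV[2]=[2, 0, 1, 1]
Event 3: SEND 0->2: VV[0][0]++ -> VV[0]=[3, 0, 0, 1], msg_vec=[3, 0, 0, 1]; VV[2]=max(VV[2],msg_vec) then VV[2][2]++ -> VV[2]=[3, 0, 2, 1]
Event 4: LOCAL 3: VV[3][3]++ -> VV[3]=[0, 0, 0, 2]
Event 5: SEND 3->0: VV[3][3]++ -> VV[3]=[0, 0, 0, 3], msg_vec=[0, 0, 0, 3]; VV[0]=max(VV[0],msg_vec) then VV[0][0]++ -> VV[0]=[4, 0, 0, 3]
Event 6: LOCAL 2: VV[2][2]++ -> VV[2]=[3, 0, 3, 1]
Event 7: LOCAL 1: VV[1][1]++ -> VV[1]=[0, 1, 0, 0]
Event 1 stamp: [0, 0, 0, 1]
Event 6 stamp: [3, 0, 3, 1]
[0, 0, 0, 1] <= [3, 0, 3, 1]? True
[3, 0, 3, 1] <= [0, 0, 0, 1]? False
Relation: before

Answer: before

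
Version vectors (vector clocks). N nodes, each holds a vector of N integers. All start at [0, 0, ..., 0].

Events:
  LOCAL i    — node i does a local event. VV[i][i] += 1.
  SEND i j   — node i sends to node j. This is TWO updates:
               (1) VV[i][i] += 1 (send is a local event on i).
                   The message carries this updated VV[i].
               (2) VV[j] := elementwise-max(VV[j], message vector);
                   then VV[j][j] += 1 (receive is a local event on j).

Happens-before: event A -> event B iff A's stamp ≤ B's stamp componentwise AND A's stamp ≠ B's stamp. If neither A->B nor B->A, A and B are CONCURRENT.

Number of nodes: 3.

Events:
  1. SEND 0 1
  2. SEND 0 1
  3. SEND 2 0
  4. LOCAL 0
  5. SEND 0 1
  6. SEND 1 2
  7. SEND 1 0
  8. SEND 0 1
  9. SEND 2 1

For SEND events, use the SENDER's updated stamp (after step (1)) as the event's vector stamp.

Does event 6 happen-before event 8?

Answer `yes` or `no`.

Answer: yes

Derivation:
Initial: VV[0]=[0, 0, 0]
Initial: VV[1]=[0, 0, 0]
Initial: VV[2]=[0, 0, 0]
Event 1: SEND 0->1: VV[0][0]++ -> VV[0]=[1, 0, 0], msg_vec=[1, 0, 0]; VV[1]=max(VV[1],msg_vec) then VV[1][1]++ -> VV[1]=[1, 1, 0]
Event 2: SEND 0->1: VV[0][0]++ -> VV[0]=[2, 0, 0], msg_vec=[2, 0, 0]; VV[1]=max(VV[1],msg_vec) then VV[1][1]++ -> VV[1]=[2, 2, 0]
Event 3: SEND 2->0: VV[2][2]++ -> VV[2]=[0, 0, 1], msg_vec=[0, 0, 1]; VV[0]=max(VV[0],msg_vec) then VV[0][0]++ -> VV[0]=[3, 0, 1]
Event 4: LOCAL 0: VV[0][0]++ -> VV[0]=[4, 0, 1]
Event 5: SEND 0->1: VV[0][0]++ -> VV[0]=[5, 0, 1], msg_vec=[5, 0, 1]; VV[1]=max(VV[1],msg_vec) then VV[1][1]++ -> VV[1]=[5, 3, 1]
Event 6: SEND 1->2: VV[1][1]++ -> VV[1]=[5, 4, 1], msg_vec=[5, 4, 1]; VV[2]=max(VV[2],msg_vec) then VV[2][2]++ -> VV[2]=[5, 4, 2]
Event 7: SEND 1->0: VV[1][1]++ -> VV[1]=[5, 5, 1], msg_vec=[5, 5, 1]; VV[0]=max(VV[0],msg_vec) then VV[0][0]++ -> VV[0]=[6, 5, 1]
Event 8: SEND 0->1: VV[0][0]++ -> VV[0]=[7, 5, 1], msg_vec=[7, 5, 1]; VV[1]=max(VV[1],msg_vec) then VV[1][1]++ -> VV[1]=[7, 6, 1]
Event 9: SEND 2->1: VV[2][2]++ -> VV[2]=[5, 4, 3], msg_vec=[5, 4, 3]; VV[1]=max(VV[1],msg_vec) then VV[1][1]++ -> VV[1]=[7, 7, 3]
Event 6 stamp: [5, 4, 1]
Event 8 stamp: [7, 5, 1]
[5, 4, 1] <= [7, 5, 1]? True. Equal? False. Happens-before: True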